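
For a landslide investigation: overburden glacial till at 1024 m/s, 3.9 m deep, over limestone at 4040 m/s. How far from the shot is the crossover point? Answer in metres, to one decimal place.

10.1 m

x_cross = 2h·√((V₂+V₁)/(V₂−V₁)).
(V₂+V₁)/(V₂−V₁) = (4040+1024)/(4040−1024) = 1.6790; √ = 1.2958.
x_cross = 2·3.9·1.2958 = 10.11 m.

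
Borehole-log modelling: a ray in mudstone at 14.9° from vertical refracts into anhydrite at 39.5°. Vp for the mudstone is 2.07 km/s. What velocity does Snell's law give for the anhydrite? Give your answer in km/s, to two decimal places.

5.12 km/s

sin 14.9° = 0.2571; sin 39.5° = 0.6361.
V₂ = V₁·(sin θ₂/sin θ₁) = 2.07·(0.6361/0.2571) = 5.12 km/s.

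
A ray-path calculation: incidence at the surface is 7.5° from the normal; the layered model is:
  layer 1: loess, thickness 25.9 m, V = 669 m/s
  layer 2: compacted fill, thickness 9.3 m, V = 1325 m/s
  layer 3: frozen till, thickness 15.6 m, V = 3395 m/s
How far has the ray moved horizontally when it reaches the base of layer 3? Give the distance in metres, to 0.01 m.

p = sin θ₁/V₁ = sin 7.5°/669 = 1.9511e-04 s/m is conserved through the stack.
Layer 1: θ = 7.50°; offset = 25.9·tan 7.50° = 3.4098 m.
Layer 2: sin θ = p·1325 = 0.2585 → θ = 14.98°; offset = 9.3·tan 14.98° = 2.4888 m.
Layer 3: sin θ = p·3395 = 0.6624 → θ = 41.48°; offset = 15.6·tan 41.48° = 13.7930 m.
Σ offsets = 19.6916 m.

19.69 m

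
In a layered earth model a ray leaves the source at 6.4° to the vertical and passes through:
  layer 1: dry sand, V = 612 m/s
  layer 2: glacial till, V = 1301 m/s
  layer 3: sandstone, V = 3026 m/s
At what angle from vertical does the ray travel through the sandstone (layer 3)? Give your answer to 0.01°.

Snell's law across each interface conserves sin θ / V, so sin θ_3 = V_3·sin θ₁/V₁.
sin θ_3 = 3026 × sin 6.4° / 612 = 0.5512.
θ_3 = 33.45° from the vertical.

33.45°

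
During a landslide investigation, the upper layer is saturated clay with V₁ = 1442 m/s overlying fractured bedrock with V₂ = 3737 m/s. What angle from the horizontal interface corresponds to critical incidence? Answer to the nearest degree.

67°

Critical incidence: sin θ_c = V₁/V₂ = 1442/3737 = 0.3859.
θ_c = arcsin 0.3859 = 22.70°.
Measured from the interface: 90° − 22.70° = 67.30°.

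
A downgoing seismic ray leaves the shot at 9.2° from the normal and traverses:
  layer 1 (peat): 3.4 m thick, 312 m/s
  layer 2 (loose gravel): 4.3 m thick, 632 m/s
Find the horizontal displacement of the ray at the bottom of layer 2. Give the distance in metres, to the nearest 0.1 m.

2.0 m

Apply Snell's law at each interface; in layer i the horizontal offset is hᵢ·tan θᵢ.
Layer 1: θ = 9.20°; offset = 3.4·tan 9.20° = 0.551 m.
Layer 2: sin θ = 632·sin 9.2°/312 = 0.3239, θ = 18.90°; offset = 4.3·tan 18.90° = 1.472 m.
Total horizontal offset = 2.023 m.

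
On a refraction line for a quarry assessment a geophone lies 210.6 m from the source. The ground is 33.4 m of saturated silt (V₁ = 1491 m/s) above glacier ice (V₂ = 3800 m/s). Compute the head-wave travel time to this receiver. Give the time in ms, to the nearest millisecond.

97 ms

t = x/V₂ + 2h·√(V₂²−V₁²)/(V₁V₂).
√(V₂²−V₁²) = √(3800²−1491²) = 3495.3 m/s; delay term = 2·33.4·3495.3/(1491·3800) = 0.04121 s.
t = 210.6/3800 + 0.04121 = 0.09663 s.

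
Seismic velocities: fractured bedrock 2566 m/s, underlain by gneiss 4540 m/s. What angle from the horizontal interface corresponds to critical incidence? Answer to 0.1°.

Critical incidence: sin θ_c = V₁/V₂ = 2566/4540 = 0.5652.
θ_c = arcsin 0.5652 = 34.42°.
Measured from the interface: 90° − 34.42° = 55.58°.

55.6°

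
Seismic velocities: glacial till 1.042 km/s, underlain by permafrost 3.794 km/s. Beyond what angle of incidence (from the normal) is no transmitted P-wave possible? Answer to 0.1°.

Critical incidence: sin θ_c = V₁/V₂ = 1.042/3.794 = 0.2746.
θ_c = arcsin 0.2746 = 15.94°.

15.9°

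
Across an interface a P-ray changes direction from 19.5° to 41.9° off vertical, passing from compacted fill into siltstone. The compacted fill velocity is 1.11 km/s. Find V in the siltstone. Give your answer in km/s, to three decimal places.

2.221 km/s

sin 19.5° = 0.3338; sin 41.9° = 0.6678.
V₂ = V₁·(sin θ₂/sin θ₁) = 1.11·(0.6678/0.3338) = 2.221 km/s.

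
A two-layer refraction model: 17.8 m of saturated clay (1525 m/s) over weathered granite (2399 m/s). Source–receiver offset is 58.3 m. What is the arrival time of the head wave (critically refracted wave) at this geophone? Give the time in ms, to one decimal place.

42.3 ms

t = x/V₂ + 2h·√(V₂²−V₁²)/(V₁V₂).
√(V₂²−V₁²) = √(2399²−1525²) = 1851.9 m/s; delay term = 2·17.8·1851.9/(1525·2399) = 0.01802 s.
t = 58.3/2399 + 0.01802 = 0.04232 s.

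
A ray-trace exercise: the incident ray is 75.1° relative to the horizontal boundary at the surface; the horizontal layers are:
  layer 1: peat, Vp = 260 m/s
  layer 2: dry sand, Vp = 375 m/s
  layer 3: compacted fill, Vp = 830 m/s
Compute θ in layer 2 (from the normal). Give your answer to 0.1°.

21.8°

From the normal: θ₁ = 90° − 75.1° = 14.9°.
Ray parameter p = sin 14.9° / 260 = 9.8897e-04 s/m.
sin θ_2 = p·V_2 = 9.8897e-04 × 375 = 0.3709.
θ_2 = arcsin 0.3709 = 21.77°.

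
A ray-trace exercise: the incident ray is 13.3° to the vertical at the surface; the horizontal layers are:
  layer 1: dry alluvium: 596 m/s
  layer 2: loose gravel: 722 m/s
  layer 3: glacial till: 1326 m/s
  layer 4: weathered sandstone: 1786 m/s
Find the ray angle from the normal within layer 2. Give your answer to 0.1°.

16.2°

Ray parameter p = sin 13.3° / 596 = 3.8599e-04 s/m.
sin θ_2 = p·V_2 = 3.8599e-04 × 722 = 0.2787.
θ_2 = 16.18° from the vertical.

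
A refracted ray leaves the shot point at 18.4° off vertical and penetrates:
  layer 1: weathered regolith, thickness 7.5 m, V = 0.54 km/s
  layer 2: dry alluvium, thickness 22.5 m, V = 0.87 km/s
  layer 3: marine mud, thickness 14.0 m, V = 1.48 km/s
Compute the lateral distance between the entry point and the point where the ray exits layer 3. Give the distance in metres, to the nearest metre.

Apply Snell's law at each interface; in layer i the horizontal offset is hᵢ·tan θᵢ.
Layer 1: θ = 18.40°; offset = 7.5·tan 18.40° = 2.495 m.
Layer 2: sin θ = 0.87·sin 18.4°/0.54 = 0.5085, θ = 30.57°; offset = 22.5·tan 30.57° = 13.289 m.
Layer 3: sin θ = 1.48·sin 18.4°/0.54 = 0.8651, θ = 59.90°; offset = 14.0·tan 59.90° = 24.147 m.
Total horizontal offset = 39.931 m.

40 m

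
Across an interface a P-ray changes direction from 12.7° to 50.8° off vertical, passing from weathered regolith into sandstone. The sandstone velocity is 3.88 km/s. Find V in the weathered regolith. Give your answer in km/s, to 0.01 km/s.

sin 12.7° = 0.2198; sin 50.8° = 0.7749.
V₁ = V₂·(sin θ₁/sin θ₂) = 3.88·(0.2198/0.7749) = 1.10 km/s.

1.10 km/s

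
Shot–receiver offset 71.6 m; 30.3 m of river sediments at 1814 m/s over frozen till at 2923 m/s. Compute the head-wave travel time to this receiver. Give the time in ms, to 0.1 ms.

θ_c = arcsin(V₁/V₂) = arcsin(1814/2923) = 38.36°, cos θ_c = 0.7841.
Intercept time tᵢ = 2h cos θ_c / V₁ = 2·30.3·0.7841/1814 = 0.02620 s.
t = x/V₂ + tᵢ = 71.6/2923 + 0.02620 = 0.05069 s.

50.7 ms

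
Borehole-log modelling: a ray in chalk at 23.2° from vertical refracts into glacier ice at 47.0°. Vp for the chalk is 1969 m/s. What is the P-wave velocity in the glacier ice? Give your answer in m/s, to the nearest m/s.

sin 23.2° = 0.3939; sin 47.0° = 0.7314.
V₂ = V₁·(sin θ₂/sin θ₁) = 1969·(0.7314/0.3939) = 3655.45 m/s.

3655 m/s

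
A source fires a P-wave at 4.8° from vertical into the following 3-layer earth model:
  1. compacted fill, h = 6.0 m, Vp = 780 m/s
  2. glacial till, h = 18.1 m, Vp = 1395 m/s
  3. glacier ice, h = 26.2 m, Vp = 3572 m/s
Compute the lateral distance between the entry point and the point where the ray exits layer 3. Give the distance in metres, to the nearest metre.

14 m

p = sin θ₁/V₁ = sin 4.8°/780 = 1.0728e-04 s/m is conserved through the stack.
Layer 1: θ = 4.80°; offset = 6.0·tan 4.80° = 0.504 m.
Layer 2: sin θ = p·1395 = 0.1497 → θ = 8.61°; offset = 18.1·tan 8.61° = 2.740 m.
Layer 3: sin θ = p·3572 = 0.3832 → θ = 22.53°; offset = 26.2·tan 22.53° = 10.870 m.
Σ offsets = 14.113 m.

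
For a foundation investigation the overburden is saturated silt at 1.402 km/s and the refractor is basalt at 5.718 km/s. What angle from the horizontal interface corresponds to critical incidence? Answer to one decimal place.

75.8°

Critical incidence: sin θ_c = V₁/V₂ = 1.402/5.718 = 0.2452.
θ_c = arcsin 0.2452 = 14.19°.
Measured from the interface: 90° − 14.19° = 75.81°.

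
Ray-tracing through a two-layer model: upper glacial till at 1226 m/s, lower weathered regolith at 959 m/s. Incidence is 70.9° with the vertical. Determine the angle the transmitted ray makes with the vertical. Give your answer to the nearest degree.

48°

Snell's law: sin θ₂ = (V₂/V₁)·sin θ₁ = (959/1226)·sin 70.9° = 0.7392.
θ₂ = arcsin 0.7392 = 47.66° from the normal.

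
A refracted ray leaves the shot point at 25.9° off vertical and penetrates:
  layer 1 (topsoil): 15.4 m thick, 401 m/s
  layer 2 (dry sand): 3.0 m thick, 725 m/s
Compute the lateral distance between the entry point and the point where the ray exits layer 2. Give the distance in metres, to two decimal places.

Apply Snell's law at each interface; in layer i the horizontal offset is hᵢ·tan θᵢ.
Layer 1: θ = 25.90°; offset = 15.4·tan 25.90° = 7.4778 m.
Layer 2: sin θ = 725·sin 25.9°/401 = 0.7897, θ = 52.16°; offset = 3.0·tan 52.16° = 3.8620 m.
Σ offsets = 11.3399 m.

11.34 m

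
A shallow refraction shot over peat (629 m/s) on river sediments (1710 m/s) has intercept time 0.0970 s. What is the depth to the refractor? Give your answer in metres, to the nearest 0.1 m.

32.8 m

θ_c = arcsin(629/1710) = 21.58°; cos θ_c = 0.9299.
tᵢ = 2h cos θ_c/V₁ ⇒ h = tᵢ·V₁/(2 cos θ_c) = 0.097·629/(2·0.9299) = 32.81 m.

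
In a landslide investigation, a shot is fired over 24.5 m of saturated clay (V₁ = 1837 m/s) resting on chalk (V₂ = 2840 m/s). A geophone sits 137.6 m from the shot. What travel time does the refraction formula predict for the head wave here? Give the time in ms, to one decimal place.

68.8 ms

θ_c = arcsin(V₁/V₂) = arcsin(1837/2840) = 40.30°, cos θ_c = 0.7626.
Intercept time tᵢ = 2h cos θ_c / V₁ = 2·24.5·0.7626/1837 = 0.02034 s.
t = x/V₂ + tᵢ = 137.6/2840 + 0.02034 = 0.06879 s.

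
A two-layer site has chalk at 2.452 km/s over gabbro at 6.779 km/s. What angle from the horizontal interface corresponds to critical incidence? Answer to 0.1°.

Critical incidence: sin θ_c = V₁/V₂ = 2.452/6.779 = 0.3617.
θ_c = arcsin 0.3617 = 21.20°.
Measured from the interface: 90° − 21.20° = 68.80°.

68.8°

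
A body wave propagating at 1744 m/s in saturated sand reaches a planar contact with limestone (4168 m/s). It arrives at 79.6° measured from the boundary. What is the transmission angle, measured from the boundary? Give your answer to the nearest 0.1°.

Convert to the normal: θ₁ = 90° − 79.6° = 10.4°.
sin θ₁/V₁ = sin θ₂/V₂ ⇒ sin θ₂ = 4168·sin 10.4°/1744 = 4168·0.1805/1744 = 0.4314.
θ₂ = arcsin 0.4314 = 25.56° from the normal.
From the interface: 90° − 25.56° = 64.44°.

64.4°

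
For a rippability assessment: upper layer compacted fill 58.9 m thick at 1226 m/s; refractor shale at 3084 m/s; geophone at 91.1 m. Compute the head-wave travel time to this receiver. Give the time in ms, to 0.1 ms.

t = x/V₂ + 2h·√(V₂²−V₁²)/(V₁V₂).
√(V₂²−V₁²) = √(3084²−1226²) = 2829.8 m/s; delay term = 2·58.9·2829.8/(1226·3084) = 0.08817 s.
t = 91.1/3084 + 0.08817 = 0.11771 s.

117.7 ms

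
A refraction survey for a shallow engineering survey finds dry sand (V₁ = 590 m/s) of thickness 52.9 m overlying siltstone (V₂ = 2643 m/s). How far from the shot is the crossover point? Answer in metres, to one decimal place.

x_cross = 2h·√((V₂+V₁)/(V₂−V₁)).
(V₂+V₁)/(V₂−V₁) = (2643+590)/(2643−590) = 1.5748; √ = 1.2549.
x_cross = 2·52.9·1.2549 = 132.77 m.

132.8 m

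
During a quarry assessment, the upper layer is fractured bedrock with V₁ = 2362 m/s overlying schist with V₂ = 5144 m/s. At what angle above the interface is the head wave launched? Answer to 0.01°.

Critical incidence: sin θ_c = V₁/V₂ = 2362/5144 = 0.4592.
θ_c = arcsin 0.4592 = 27.33°.
Measured from the interface: 90° − 27.33° = 62.67°.

62.67°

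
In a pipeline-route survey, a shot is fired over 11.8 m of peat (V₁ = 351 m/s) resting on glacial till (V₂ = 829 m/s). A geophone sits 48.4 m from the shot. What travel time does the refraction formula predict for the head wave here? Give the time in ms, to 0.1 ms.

119.3 ms

θ_c = arcsin(V₁/V₂) = arcsin(351/829) = 25.05°, cos θ_c = 0.9059.
Intercept time tᵢ = 2h cos θ_c / V₁ = 2·11.8·0.9059/351 = 0.06091 s.
t = x/V₂ + tᵢ = 48.4/829 + 0.06091 = 0.11930 s.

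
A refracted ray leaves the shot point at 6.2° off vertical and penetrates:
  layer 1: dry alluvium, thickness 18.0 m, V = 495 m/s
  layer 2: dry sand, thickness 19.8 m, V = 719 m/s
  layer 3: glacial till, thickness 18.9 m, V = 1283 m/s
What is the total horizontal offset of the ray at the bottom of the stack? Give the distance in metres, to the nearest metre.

Ray parameter p = sin 6.2° / 495 m/s = 2.1818e-04 s/m.
Layer 1: θ = 6.20°; offset = 18.0·tan 6.20° = 1.955 m.
Layer 2: sin θ = p·719 = 0.1569 → θ = 9.03°; offset = 19.8·tan 9.03° = 3.145 m.
Layer 3: sin θ = p·1283 = 0.2799 → θ = 16.26°; offset = 18.9·tan 16.26° = 5.511 m.
Σ offsets = 10.611 m.

11 m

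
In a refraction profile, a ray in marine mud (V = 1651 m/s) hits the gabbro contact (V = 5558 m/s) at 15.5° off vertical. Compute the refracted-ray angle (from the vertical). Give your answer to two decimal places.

sin θ₁/V₁ = sin θ₂/V₂ ⇒ sin θ₂ = 5558·sin 15.5°/1651 = 5558·0.2672/1651 = 0.8996.
θ₂ = arcsin 0.8996 = 64.11° from the normal.

64.11°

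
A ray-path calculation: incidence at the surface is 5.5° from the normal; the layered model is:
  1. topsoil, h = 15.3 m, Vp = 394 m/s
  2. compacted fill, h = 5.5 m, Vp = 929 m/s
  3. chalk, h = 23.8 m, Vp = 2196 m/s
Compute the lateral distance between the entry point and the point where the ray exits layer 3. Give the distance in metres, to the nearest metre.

p = sin θ₁/V₁ = sin 5.5°/394 = 2.4326e-04 s/m is conserved through the stack.
Layer 1: θ = 5.50°; offset = 15.3·tan 5.50° = 1.473 m.
Layer 2: sin θ = p·929 = 0.2260 → θ = 13.06°; offset = 5.5·tan 13.06° = 1.276 m.
Layer 3: sin θ = p·2196 = 0.5342 → θ = 32.29°; offset = 23.8·tan 32.29° = 15.040 m.
Total horizontal offset = 17.789 m.

18 m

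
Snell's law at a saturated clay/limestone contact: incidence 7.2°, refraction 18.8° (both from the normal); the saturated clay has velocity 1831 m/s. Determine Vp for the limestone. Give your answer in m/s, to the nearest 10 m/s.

Snell's law: sin 7.2°/V₁ = sin 18.8°/V₂.
V₂ = V₁·sin 18.8°/sin 7.2° = 1831 × 2.5713 = 4708.00 m/s.

4710 m/s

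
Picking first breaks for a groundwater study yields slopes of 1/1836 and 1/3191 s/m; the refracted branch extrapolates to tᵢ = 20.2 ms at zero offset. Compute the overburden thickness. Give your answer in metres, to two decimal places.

22.67 m

h = tᵢ·V₁·V₂ / (2·√(V₂²−V₁²)).
√(V₂²−V₁²) = √(3191² − 1836²) = 2609.9 m/s.
h = 0.0202 s × 1836 × 3191 / (2 × 2609.9) = 22.67 m.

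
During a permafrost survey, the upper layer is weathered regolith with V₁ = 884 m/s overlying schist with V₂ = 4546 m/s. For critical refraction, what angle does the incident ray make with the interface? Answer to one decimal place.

Critical incidence: sin θ_c = V₁/V₂ = 884/4546 = 0.1945.
θ_c = arcsin 0.1945 = 11.21°.
Measured from the interface: 90° − 11.21° = 78.79°.

78.8°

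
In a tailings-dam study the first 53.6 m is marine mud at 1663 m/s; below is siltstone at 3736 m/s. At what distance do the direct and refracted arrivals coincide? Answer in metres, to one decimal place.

x_cross = 2h·√((V₂+V₁)/(V₂−V₁)).
(V₂+V₁)/(V₂−V₁) = (3736+1663)/(3736−1663) = 2.6044; √ = 1.6138.
x_cross = 2·53.6·1.6138 = 173.00 m.

173.0 m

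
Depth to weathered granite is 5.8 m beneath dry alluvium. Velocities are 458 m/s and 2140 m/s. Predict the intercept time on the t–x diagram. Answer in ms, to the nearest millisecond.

tᵢ = 2h·√(V₂²−V₁²)/(V₁V₂).
√(V₂²−V₁²) = √(2140²−458²) = 2090.4 m/s.
tᵢ = 2·5.8·2090.4/(458·2140) = 0.02474 s.

25 ms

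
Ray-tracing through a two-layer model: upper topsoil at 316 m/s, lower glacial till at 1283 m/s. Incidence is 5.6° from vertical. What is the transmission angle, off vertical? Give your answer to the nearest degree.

23°

Snell's law: sin θ₂ = (V₂/V₁)·sin θ₁ = (1283/316)·sin 5.6° = 0.3962.
θ₂ = arcsin 0.3962 = 23.34° from the normal.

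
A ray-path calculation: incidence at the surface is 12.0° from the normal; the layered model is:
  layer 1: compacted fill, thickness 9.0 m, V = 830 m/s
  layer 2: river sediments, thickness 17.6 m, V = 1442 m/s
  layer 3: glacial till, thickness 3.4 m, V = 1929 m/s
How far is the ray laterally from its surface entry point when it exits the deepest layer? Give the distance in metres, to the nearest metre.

11 m

Apply Snell's law at each interface; in layer i the horizontal offset is hᵢ·tan θᵢ.
Layer 1: θ = 12.00°; offset = 9.0·tan 12.00° = 1.913 m.
Layer 2: sin θ = 1442·sin 12.0°/830 = 0.3612, θ = 21.17°; offset = 17.6·tan 21.17° = 6.818 m.
Layer 3: sin θ = 1929·sin 12.0°/830 = 0.4832, θ = 28.90°; offset = 3.4·tan 28.90° = 1.877 m.
Σ offsets = 10.607 m.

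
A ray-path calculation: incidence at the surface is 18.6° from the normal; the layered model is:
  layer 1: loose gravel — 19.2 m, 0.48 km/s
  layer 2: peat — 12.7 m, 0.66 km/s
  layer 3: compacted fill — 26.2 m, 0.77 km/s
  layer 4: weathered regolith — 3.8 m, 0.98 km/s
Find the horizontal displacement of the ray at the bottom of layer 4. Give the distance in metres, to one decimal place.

31.5 m

Apply Snell's law at each interface; in layer i the horizontal offset is hᵢ·tan θᵢ.
Layer 1: θ = 18.60°; offset = 19.2·tan 18.60° = 6.462 m.
Layer 2: sin θ = 0.66·sin 18.6°/0.48 = 0.4386, θ = 26.01°; offset = 12.7·tan 26.01° = 6.198 m.
Layer 3: sin θ = 0.77·sin 18.6°/0.48 = 0.5117, θ = 30.77°; offset = 26.2·tan 30.77° = 15.603 m.
Layer 4: sin θ = 0.98·sin 18.6°/0.48 = 0.6512, θ = 40.63°; offset = 3.8·tan 40.63° = 3.261 m.
Total horizontal offset = 31.523 m.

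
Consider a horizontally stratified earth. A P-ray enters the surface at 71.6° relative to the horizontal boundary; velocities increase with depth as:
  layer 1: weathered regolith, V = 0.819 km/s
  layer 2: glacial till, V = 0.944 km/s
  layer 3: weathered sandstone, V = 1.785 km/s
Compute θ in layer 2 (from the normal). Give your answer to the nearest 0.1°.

From the normal: θ₁ = 90° − 71.6° = 18.4°.
Ray parameter p = sin 18.4° / 0.819 = 3.8541e-01 s/km.
sin θ_2 = p·V_2 = 3.8541e-01 × 0.944 = 0.3638.
θ_2 = 21.34° from the vertical.

21.3°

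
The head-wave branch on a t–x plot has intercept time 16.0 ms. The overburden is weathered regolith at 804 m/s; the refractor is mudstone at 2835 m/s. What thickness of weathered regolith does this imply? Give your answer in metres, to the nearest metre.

θ_c = arcsin(804/2835) = 16.48°; cos θ_c = 0.9589.
tᵢ = 2h cos θ_c/V₁ ⇒ h = tᵢ·V₁/(2 cos θ_c) = 0.016·804/(2·0.9589) = 6.71 m.

7 m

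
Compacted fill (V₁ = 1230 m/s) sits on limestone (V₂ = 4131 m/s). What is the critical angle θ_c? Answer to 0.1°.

Critical incidence: sin θ_c = V₁/V₂ = 1230/4131 = 0.2977.
θ_c = arcsin 0.2977 = 17.32°.

17.3°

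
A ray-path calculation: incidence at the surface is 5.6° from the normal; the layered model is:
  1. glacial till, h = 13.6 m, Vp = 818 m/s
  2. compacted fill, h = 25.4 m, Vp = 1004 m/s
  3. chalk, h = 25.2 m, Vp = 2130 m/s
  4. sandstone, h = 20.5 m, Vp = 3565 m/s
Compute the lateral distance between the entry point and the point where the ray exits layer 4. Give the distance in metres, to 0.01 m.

Ray parameter p = sin 5.6° / 818 m/s = 1.1929e-04 s/m.
Layer 1: θ = 5.60°; offset = 13.6·tan 5.60° = 1.3335 m.
Layer 2: sin θ = p·1004 = 0.1198 → θ = 6.88°; offset = 25.4·tan 6.88° = 3.0643 m.
Layer 3: sin θ = p·2130 = 0.2541 → θ = 14.72°; offset = 25.2·tan 14.72° = 6.6205 m.
Layer 4: sin θ = p·3565 = 0.4253 → θ = 25.17°; offset = 20.5·tan 25.17° = 9.6329 m.
Summing the layer offsets gives 20.6512 m.

20.65 m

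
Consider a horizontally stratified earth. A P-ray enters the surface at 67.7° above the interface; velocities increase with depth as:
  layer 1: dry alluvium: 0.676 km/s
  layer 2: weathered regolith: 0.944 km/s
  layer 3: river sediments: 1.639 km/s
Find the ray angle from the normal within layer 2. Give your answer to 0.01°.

From the normal: θ₁ = 90° − 67.7° = 22.3°.
Snell's law across each interface conserves sin θ / V, so sin θ_2 = V_2·sin θ₁/V₁.
sin θ_2 = 0.944 × sin 22.3° / 0.676 = 0.5299.
θ_2 = arcsin 0.5299 = 32.00°.

32.00°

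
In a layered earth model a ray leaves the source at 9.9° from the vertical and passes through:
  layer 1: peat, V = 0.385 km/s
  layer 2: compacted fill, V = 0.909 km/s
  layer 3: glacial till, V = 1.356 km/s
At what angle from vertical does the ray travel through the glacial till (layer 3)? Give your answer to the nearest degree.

37°

Snell's law across each interface conserves sin θ / V, so sin θ_3 = V_3·sin θ₁/V₁.
sin θ_3 = 1.356 × sin 9.9° / 0.385 = 0.6055.
θ_3 = arcsin 0.6055 = 37.27°.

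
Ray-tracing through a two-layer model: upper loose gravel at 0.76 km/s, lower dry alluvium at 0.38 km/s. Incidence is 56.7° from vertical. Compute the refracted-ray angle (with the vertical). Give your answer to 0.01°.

Snell's law: sin θ₂ = (V₂/V₁)·sin θ₁ = (0.38/0.76)·sin 56.7° = 0.4179.
θ₂ = sin⁻¹(0.4179) = 24.70° (from vertical).

24.70°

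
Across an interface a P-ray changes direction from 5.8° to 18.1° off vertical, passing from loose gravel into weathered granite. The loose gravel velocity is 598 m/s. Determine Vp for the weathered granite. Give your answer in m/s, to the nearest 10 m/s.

1840 m/s

sin 5.8° = 0.1011; sin 18.1° = 0.3107.
V₂ = V₁·(sin θ₂/sin θ₁) = 598·(0.3107/0.1011) = 1838.43 m/s.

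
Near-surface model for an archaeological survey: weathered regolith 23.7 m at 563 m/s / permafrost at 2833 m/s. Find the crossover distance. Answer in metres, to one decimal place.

x_cross = 2h·√((V₂+V₁)/(V₂−V₁)).
(V₂+V₁)/(V₂−V₁) = (2833+563)/(2833−563) = 1.4960; √ = 1.2231.
x_cross = 2·23.7·1.2231 = 57.98 m.

58.0 m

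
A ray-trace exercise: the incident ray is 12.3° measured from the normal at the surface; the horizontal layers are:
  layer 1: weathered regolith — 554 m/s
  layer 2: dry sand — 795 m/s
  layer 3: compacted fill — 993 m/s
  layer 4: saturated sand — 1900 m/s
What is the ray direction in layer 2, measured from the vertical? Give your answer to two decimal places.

Ray parameter p = sin 12.3° / 554 = 3.8453e-04 s/m.
sin θ_2 = p·V_2 = 3.8453e-04 × 795 = 0.3057.
θ_2 = 17.80° from the vertical.

17.80°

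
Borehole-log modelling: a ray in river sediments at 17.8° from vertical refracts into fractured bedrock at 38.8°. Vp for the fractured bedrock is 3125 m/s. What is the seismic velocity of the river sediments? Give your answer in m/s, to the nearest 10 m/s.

1520 m/s

Snell's law: sin 17.8°/V₁ = sin 38.8°/V₂.
V₁ = V₂·sin 17.8°/sin 38.8° = 3125 × 0.4879 = 1524.56 m/s.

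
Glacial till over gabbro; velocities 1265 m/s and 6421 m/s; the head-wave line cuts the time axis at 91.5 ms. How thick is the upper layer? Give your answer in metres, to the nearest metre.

θ_c = arcsin(1265/6421) = 11.36°; cos θ_c = 0.9804.
tᵢ = 2h cos θ_c/V₁ ⇒ h = tᵢ·V₁/(2 cos θ_c) = 0.0915·1265/(2·0.9804) = 59.03 m.

59 m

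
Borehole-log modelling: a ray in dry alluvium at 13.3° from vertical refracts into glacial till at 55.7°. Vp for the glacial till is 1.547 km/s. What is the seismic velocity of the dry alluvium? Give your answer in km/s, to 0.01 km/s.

Snell's law: sin 13.3°/V₁ = sin 55.7°/V₂.
V₁ = V₂·sin 13.3°/sin 55.7° = 1.547 × 0.2785 = 0.43 km/s.

0.43 km/s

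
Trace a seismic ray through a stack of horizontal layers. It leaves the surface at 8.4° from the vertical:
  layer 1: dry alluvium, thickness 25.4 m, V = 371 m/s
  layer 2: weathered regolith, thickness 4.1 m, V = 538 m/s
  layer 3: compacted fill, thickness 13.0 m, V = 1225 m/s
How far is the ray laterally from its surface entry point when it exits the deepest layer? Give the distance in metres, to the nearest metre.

Ray parameter p = sin 8.4° / 371 m/s = 3.9375e-04 s/m.
Layer 1: θ = 8.40°; offset = 25.4·tan 8.40° = 3.751 m.
Layer 2: sin θ = p·538 = 0.2118 → θ = 12.23°; offset = 4.1·tan 12.23° = 0.889 m.
Layer 3: sin θ = p·1225 = 0.4823 → θ = 28.84°; offset = 13.0·tan 28.84° = 7.158 m.
Total horizontal offset = 11.798 m.

12 m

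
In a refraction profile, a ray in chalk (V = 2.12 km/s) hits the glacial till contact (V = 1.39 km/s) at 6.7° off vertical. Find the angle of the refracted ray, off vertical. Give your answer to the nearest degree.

4°

Snell's law: sin θ₂ = (V₂/V₁)·sin θ₁ = (1.39/2.12)·sin 6.7° = 0.0765.
θ₂ = sin⁻¹(0.0765) = 4.39° (from vertical).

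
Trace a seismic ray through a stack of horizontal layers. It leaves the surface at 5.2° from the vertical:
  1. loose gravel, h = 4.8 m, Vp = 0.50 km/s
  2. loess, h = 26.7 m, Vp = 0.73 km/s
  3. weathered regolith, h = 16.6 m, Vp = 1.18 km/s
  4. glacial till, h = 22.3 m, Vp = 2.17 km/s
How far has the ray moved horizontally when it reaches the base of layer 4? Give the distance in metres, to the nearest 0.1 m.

17.2 m

Apply Snell's law at each interface; in layer i the horizontal offset is hᵢ·tan θᵢ.
Layer 1: θ = 5.20°; offset = 4.8·tan 5.20° = 0.437 m.
Layer 2: sin θ = 0.73·sin 5.2°/0.50 = 0.1323, θ = 7.60°; offset = 26.7·tan 7.60° = 3.564 m.
Layer 3: sin θ = 1.18·sin 5.2°/0.50 = 0.2139, θ = 12.35°; offset = 16.6·tan 12.35° = 3.635 m.
Layer 4: sin θ = 2.17·sin 5.2°/0.50 = 0.3933, θ = 23.16°; offset = 22.3·tan 23.16° = 9.541 m.
Summing the layer offsets gives 17.177 m.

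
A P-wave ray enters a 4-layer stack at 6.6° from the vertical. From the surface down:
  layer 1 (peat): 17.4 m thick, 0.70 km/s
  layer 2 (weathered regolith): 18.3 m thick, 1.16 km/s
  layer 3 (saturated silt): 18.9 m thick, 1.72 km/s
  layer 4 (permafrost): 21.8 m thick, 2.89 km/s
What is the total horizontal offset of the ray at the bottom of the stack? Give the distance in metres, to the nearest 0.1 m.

Apply Snell's law at each interface; in layer i the horizontal offset is hᵢ·tan θᵢ.
Layer 1: θ = 6.60°; offset = 17.4·tan 6.60° = 2.013 m.
Layer 2: sin θ = 1.16·sin 6.6°/0.70 = 0.1905, θ = 10.98°; offset = 18.3·tan 10.98° = 3.551 m.
Layer 3: sin θ = 1.72·sin 6.6°/0.70 = 0.2824, θ = 16.40°; offset = 18.9·tan 16.40° = 5.564 m.
Layer 4: sin θ = 2.89·sin 6.6°/0.70 = 0.4745, θ = 28.33°; offset = 21.8·tan 28.33° = 11.752 m.
Total horizontal offset = 22.880 m.

22.9 m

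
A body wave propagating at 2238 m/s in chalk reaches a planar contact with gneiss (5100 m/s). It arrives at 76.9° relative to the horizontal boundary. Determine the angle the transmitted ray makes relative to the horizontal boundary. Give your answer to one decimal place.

58.9°

Angle from the normal: 90° − 76.9° = 13.1°.
sin θ₁/V₁ = sin θ₂/V₂ ⇒ sin θ₂ = 5100·sin 13.1°/2238 = 5100·0.2267/2238 = 0.5165.
θ₂ = sin⁻¹(0.5165) = 31.10° (from vertical).
From the interface: 90° − 31.10° = 58.90°.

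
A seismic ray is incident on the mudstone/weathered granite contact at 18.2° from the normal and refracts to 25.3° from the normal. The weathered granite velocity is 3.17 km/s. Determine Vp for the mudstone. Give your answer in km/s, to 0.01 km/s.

2.32 km/s

sin 18.2° = 0.3123; sin 25.3° = 0.4274.
V₁ = V₂·(sin θ₁/sin θ₂) = 3.17·(0.3123/0.4274) = 2.32 km/s.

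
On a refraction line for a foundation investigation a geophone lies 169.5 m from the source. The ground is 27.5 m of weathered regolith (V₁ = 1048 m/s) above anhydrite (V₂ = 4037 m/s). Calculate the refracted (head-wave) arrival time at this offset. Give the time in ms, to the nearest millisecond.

θ_c = arcsin(V₁/V₂) = arcsin(1048/4037) = 15.05°, cos θ_c = 0.9657.
Intercept time tᵢ = 2h cos θ_c / V₁ = 2·27.5·0.9657/1048 = 0.05068 s.
t = x/V₂ + tᵢ = 169.5/4037 + 0.05068 = 0.09267 s.

93 ms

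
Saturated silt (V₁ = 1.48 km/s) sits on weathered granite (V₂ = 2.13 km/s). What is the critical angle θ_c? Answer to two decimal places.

44.01°

At critical incidence the refracted ray runs along the interface (θ₂ = 90°), so sin θ_c = V₁/V₂.
θ_c = arcsin(1.48/2.13) = arcsin 0.6948 = 44.01°.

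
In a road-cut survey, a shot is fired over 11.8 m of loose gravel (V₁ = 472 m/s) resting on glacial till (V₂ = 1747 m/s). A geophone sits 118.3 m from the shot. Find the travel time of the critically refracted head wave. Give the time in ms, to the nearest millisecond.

116 ms

θ_c = arcsin(V₁/V₂) = arcsin(472/1747) = 15.67°, cos θ_c = 0.9628.
Intercept time tᵢ = 2h cos θ_c / V₁ = 2·11.8·0.9628/472 = 0.04814 s.
t = x/V₂ + tᵢ = 118.3/1747 + 0.04814 = 0.11586 s.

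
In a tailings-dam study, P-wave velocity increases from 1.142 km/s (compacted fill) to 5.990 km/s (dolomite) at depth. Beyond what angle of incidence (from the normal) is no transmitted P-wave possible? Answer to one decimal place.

At critical incidence the refracted ray runs along the interface (θ₂ = 90°), so sin θ_c = V₁/V₂.
θ_c = arcsin(1.142/5.990) = arcsin 0.1907 = 10.99°.

11.0°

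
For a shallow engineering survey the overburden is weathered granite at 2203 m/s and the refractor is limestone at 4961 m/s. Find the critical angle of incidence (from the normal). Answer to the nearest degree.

26°

Critical incidence: sin θ_c = V₁/V₂ = 2203/4961 = 0.4441.
θ_c = arcsin 0.4441 = 26.36°.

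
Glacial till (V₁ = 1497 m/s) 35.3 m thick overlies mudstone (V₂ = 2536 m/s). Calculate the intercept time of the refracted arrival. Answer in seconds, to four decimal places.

tᵢ = 2h·√(V₂²−V₁²)/(V₁V₂).
√(V₂²−V₁²) = √(2536²−1497²) = 2047.0 m/s.
tᵢ = 2·35.3·2047.0/(1497·2536) = 0.03807 s.

0.0381 s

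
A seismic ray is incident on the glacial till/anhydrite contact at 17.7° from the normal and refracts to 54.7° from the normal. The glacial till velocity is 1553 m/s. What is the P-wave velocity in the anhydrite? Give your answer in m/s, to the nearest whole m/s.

4169 m/s

Snell's law: sin 17.7°/V₁ = sin 54.7°/V₂.
V₂ = V₁·sin 54.7°/sin 17.7° = 1553 × 2.6844 = 4168.83 m/s.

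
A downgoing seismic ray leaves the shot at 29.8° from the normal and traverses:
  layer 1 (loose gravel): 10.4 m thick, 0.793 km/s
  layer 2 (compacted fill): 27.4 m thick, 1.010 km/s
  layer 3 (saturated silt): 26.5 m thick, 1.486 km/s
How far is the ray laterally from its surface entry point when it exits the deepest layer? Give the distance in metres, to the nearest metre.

96 m

p = sin θ₁/V₁ = sin 29.8°/0.793 = 6.2670e-01 s/km is conserved through the stack.
Layer 1: θ = 29.80°; offset = 10.4·tan 29.80° = 5.956 m.
Layer 2: sin θ = p·1.010 = 0.6330 → θ = 39.27°; offset = 27.4·tan 39.27° = 22.402 m.
Layer 3: sin θ = p·1.486 = 0.9313 → θ = 68.63°; offset = 26.5·tan 68.63° = 67.741 m.
Σ offsets = 96.100 m.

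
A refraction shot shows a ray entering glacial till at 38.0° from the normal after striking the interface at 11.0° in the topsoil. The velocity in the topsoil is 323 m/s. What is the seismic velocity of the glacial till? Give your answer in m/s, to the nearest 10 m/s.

1040 m/s

sin 11.0° = 0.1908; sin 38.0° = 0.6157.
V₂ = V₁·(sin θ₂/sin θ₁) = 323·(0.6157/0.1908) = 1042.19 m/s.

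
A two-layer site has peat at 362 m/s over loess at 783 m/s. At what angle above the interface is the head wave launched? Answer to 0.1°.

62.5°

Critical incidence: sin θ_c = V₁/V₂ = 362/783 = 0.4623.
θ_c = arcsin 0.4623 = 27.54°.
Measured from the interface: 90° − 27.54° = 62.46°.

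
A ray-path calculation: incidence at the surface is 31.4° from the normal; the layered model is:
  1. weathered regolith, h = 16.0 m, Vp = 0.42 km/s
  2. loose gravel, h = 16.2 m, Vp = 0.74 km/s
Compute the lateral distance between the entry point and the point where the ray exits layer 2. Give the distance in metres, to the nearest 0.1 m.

Apply Snell's law at each interface; in layer i the horizontal offset is hᵢ·tan θᵢ.
Layer 1: θ = 31.40°; offset = 16.0·tan 31.40° = 9.766 m.
Layer 2: sin θ = 0.74·sin 31.4°/0.42 = 0.9180, θ = 66.63°; offset = 16.2·tan 66.63° = 37.492 m.
Summing the layer offsets gives 47.258 m.

47.3 m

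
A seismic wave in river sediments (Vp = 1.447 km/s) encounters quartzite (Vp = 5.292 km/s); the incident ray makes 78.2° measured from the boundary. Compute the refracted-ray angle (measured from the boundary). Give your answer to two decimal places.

41.59°

Angle from the normal: 90° − 78.2° = 11.8°.
Snell's law: sin θ₂ = (V₂/V₁)·sin θ₁ = (5.292/1.447)·sin 11.8° = 0.7479.
θ₂ = arcsin 0.7479 = 48.41° from the normal.
From the interface: 90° − 48.41° = 41.59°.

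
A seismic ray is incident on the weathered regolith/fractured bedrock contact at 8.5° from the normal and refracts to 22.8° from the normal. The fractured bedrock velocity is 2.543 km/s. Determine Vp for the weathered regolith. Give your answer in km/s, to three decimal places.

0.970 km/s

Snell's law: sin 8.5°/V₁ = sin 22.8°/V₂.
V₁ = V₂·sin 8.5°/sin 22.8° = 2.543 × 0.3814 = 0.970 km/s.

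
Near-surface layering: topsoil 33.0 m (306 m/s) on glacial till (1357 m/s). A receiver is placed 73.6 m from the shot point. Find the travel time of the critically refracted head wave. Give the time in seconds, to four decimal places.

t = x/V₂ + 2h·√(V₂²−V₁²)/(V₁V₂).
√(V₂²−V₁²) = √(1357²−306²) = 1322.0 m/s; delay term = 2·33.0·1322.0/(306·1357) = 0.21013 s.
t = 73.6/1357 + 0.21013 = 0.26437 s.

0.2644 s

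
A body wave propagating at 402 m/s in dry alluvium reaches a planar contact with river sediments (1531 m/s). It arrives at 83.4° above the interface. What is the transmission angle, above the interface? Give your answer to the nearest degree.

Convert to the normal: θ₁ = 90° − 83.4° = 6.6°.
sin θ₁/V₁ = sin θ₂/V₂ ⇒ sin θ₂ = 1531·sin 6.6°/402 = 1531·0.1149/402 = 0.4377.
θ₂ = sin⁻¹(0.4377) = 25.96° (from vertical).
From the interface: 90° − 25.96° = 64.04°.

64°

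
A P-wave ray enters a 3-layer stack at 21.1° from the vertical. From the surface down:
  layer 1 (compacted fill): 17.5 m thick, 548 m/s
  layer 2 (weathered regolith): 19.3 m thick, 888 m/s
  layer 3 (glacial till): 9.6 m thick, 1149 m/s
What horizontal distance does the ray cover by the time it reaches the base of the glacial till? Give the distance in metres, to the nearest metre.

32 m

Ray parameter p = sin 21.1° / 548 m/s = 6.5693e-04 s/m.
Layer 1: θ = 21.10°; offset = 17.5·tan 21.10° = 6.753 m.
Layer 2: sin θ = p·888 = 0.5834 → θ = 35.69°; offset = 19.3·tan 35.69° = 13.862 m.
Layer 3: sin θ = p·1149 = 0.7548 → θ = 49.01°; offset = 9.6·tan 49.01° = 11.047 m.
Total horizontal offset = 31.661 m.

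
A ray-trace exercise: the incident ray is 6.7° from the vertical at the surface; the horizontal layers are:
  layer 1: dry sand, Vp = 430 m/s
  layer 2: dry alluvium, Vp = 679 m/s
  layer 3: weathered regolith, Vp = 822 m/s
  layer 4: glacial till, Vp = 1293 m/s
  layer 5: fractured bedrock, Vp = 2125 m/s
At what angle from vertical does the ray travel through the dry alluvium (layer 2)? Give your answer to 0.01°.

10.62°

Ray parameter p = sin 6.7° / 430 = 2.7133e-04 s/m.
sin θ_2 = p·V_2 = 2.7133e-04 × 679 = 0.1842.
θ_2 = 10.62° from the vertical.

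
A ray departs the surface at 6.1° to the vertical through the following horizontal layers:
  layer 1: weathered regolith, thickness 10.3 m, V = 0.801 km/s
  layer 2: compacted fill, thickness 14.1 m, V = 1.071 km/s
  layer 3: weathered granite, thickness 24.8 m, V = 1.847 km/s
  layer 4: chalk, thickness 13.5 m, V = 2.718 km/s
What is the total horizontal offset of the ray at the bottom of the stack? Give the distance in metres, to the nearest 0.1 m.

14.6 m

p = sin θ₁/V₁ = sin 6.1°/0.801 = 1.3266e-01 s/km is conserved through the stack.
Layer 1: θ = 6.10°; offset = 10.3·tan 6.10° = 1.101 m.
Layer 2: sin θ = p·1.071 = 0.1421 → θ = 8.17°; offset = 14.1·tan 8.17° = 2.024 m.
Layer 3: sin θ = p·1.847 = 0.2450 → θ = 14.18°; offset = 24.8·tan 14.18° = 6.268 m.
Layer 4: sin θ = p·2.718 = 0.3606 → θ = 21.14°; offset = 13.5·tan 21.14° = 5.219 m.
Total horizontal offset = 14.611 m.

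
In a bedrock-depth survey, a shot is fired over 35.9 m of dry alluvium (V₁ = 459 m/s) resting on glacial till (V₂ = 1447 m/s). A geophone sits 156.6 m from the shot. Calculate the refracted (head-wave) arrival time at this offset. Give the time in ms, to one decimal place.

256.6 ms

t = x/V₂ + 2h·√(V₂²−V₁²)/(V₁V₂).
√(V₂²−V₁²) = √(1447²−459²) = 1372.3 m/s; delay term = 2·35.9·1372.3/(459·1447) = 0.14835 s.
t = 156.6/1447 + 0.14835 = 0.25657 s.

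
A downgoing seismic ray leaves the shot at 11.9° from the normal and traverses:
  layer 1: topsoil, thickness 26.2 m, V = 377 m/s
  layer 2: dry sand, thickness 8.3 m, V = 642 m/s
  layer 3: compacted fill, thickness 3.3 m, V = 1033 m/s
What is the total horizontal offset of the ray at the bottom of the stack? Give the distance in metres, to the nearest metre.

Ray parameter p = sin 11.9° / 377 m/s = 5.4696e-04 s/m.
Layer 1: θ = 11.90°; offset = 26.2·tan 11.90° = 5.521 m.
Layer 2: sin θ = p·642 = 0.3511 → θ = 20.56°; offset = 8.3·tan 20.56° = 3.113 m.
Layer 3: sin θ = p·1033 = 0.5650 → θ = 34.40°; offset = 3.3·tan 34.40° = 2.260 m.
Total horizontal offset = 10.894 m.

11 m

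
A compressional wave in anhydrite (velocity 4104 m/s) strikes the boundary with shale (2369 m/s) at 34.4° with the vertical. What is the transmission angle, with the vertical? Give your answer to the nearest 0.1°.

Snell's law: sin θ₂ = (V₂/V₁)·sin θ₁ = (2369/4104)·sin 34.4° = 0.3261.
θ₂ = arcsin 0.3261 = 19.03° from the normal.

19.0°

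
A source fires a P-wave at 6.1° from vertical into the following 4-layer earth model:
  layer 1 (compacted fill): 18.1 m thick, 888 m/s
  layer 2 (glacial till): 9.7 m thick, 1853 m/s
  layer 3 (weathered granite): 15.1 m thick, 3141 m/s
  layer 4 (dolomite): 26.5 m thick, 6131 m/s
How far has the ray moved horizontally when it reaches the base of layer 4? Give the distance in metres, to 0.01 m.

38.88 m

Apply Snell's law at each interface; in layer i the horizontal offset is hᵢ·tan θᵢ.
Layer 1: θ = 6.10°; offset = 18.1·tan 6.10° = 1.9343 m.
Layer 2: sin θ = 1853·sin 6.1°/888 = 0.2217, θ = 12.81°; offset = 9.7·tan 12.81° = 2.2058 m.
Layer 3: sin θ = 3141·sin 6.1°/888 = 0.3759, θ = 22.08°; offset = 15.1·tan 22.08° = 6.1248 m.
Layer 4: sin θ = 6131·sin 6.1°/888 = 0.7337, θ = 47.20°; offset = 26.5·tan 47.20° = 28.6129 m.
Σ offsets = 38.8779 m.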